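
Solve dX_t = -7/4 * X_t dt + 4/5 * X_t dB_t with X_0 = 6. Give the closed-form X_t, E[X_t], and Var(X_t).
X_t = 6 * exp((-207/100) t + (4/5) B_t); E[X_t] = 6*exp(-7*t/4); Var(X_t) = (36*exp(16*t/25) - 36)*exp(-7*t/2)

For GBM dX = mu X dt + sigma X dB with X_0 = x_0, apply Itô to Y = log X: dY = (mu - sigma^2/2) dt + sigma dB, so Y_t = log(x_0) + (mu - sigma^2/2) t + sigma B_t and hence X_t = x_0 * exp((mu - sigma^2/2) t + sigma B_t).
With mu = -7/4, sigma = 4/5, x_0 = 6, this gives:
  X_t = 6 * exp((-207/100) * t + (4/5) * B_t).
Since sigma*B_t ~ Normal(0, sigma^2 t), E[exp(sigma*B_t)] = exp(sigma^2 t / 2); so E[X_t] = x_0 * exp((mu - sigma^2/2) t) * exp(sigma^2 t / 2) = x_0 * exp(mu t) = 6*exp(-7*t/4).
Var(X_t) = E[X_t^2] - (E[X_t])^2 = x_0^2 * exp(2 mu t) * (exp(sigma^2 t) - 1) = (36*exp(16*t/25) - 36)*exp(-7*t/2).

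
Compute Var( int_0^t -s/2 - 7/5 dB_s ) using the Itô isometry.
Var = t*(25*t^2 + 210*t + 588)/300

The Itô integral of a deterministic integrand f(s) has mean 0 because each increment f(s) * (B_{s+ds} - B_s) has mean 0. By the Itô isometry:
  Var( int_0^t f(s) dB_s ) = E[ (int_0^t f(s) dB_s)^2 ] = int_0^t f(s)^2 ds.
Here f(s) = -s/2 - 7/5, so f(s)^2 = (5*s + 14)^2/100. Integrate:
  int_0^t ((5*s + 14)^2/100) ds = t*(25*t^2 + 210*t + 588)/300.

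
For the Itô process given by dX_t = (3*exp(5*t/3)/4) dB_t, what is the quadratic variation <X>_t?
<X>_t = 27*exp(10*t/3)/160 - 27/160

For an Itô process dX_t = a(t) dt + b(t) dB_t, the quadratic variation is <X>_t = int_0^t b(s)^2 ds (the drift term does not contribute). Here b(s) = 3*exp(5*s/3)/4, so
  b(s)^2 = 9*exp(10*s/3)/16.
Integrating from 0 to t:
  <X>_t = int_0^t (9*exp(10*s/3)/16) ds = 27*exp(10*t/3)/160 - 27/160.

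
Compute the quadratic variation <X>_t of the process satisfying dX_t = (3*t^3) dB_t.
<X>_t = 9*t^7/7

For an Itô process dX_t = a(t) dt + b(t) dB_t, the quadratic variation is <X>_t = int_0^t b(s)^2 ds (the drift term does not contribute). Here b(s) = 3*s^3, so
  b(s)^2 = 9*s^6.
Integrating from 0 to t:
  <X>_t = int_0^t (9*s^6) ds = 9*t^7/7.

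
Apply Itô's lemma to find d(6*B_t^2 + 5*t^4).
d(6*B_t^2 + 5*t^4) = (20*t^3 + 6) dt + (12*B_t) dB_t

Itô's formula for f(t, x): d f(t, B_t) = (f_t + (1/2) f_xx) dt + f_x dB_t. Compute partials of f(t, x) = 5*t^4 + 6*x^2:
  f_t(t,x)  = 20*t^3
  f_x(t,x)  = 12*x
  f_xx(t,x) = 12
Assemble drift = f_t + (1/2) f_xx = 20*t^3 + 6 and diffusion = f_x = 12*x. Substituting x = B_t:
  d(6*B_t^2 + 5*t^4) = (20*t^3 + 6) dt + (12*B_t) dB_t.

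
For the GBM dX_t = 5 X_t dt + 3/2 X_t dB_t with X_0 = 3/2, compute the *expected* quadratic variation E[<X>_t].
E[<X>_t] = 81*exp(49*t/4)/196 - 81/196

<X>_t = int_0^t ((3/2) * X_s)^2 ds. Taking expectation inside the integral: E[<X>_t] = (3/2)^2 * int_0^t E[X_s^2] ds. For GBM, E[X_s^2] = x_0^2 * exp((2 mu + sigma^2) s). Integrating:
  E[<X>_t] = (3/2)^2 * (3/2)^2 * (exp((2*5 + (3/2)^2) t) - 1) / (2*5 + (3/2)^2)
           = (3/2)^2 * (3/2)^2 * (exp((49/4) t) - 1) / (49/4) = 81*exp(49*t/4)/196 - 81/196.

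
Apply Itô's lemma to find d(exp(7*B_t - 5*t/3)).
d(exp(7*B_t - 5*t/3)) = (137*exp(7*B_t - 5*t/3)/6) dt + (7*exp(7*B_t - 5*t/3)) dB_t

Itô's formula for f(t, x): d f(t, B_t) = (f_t + (1/2) f_xx) dt + f_x dB_t. Compute partials of f(t, x) = exp(-5*t/3 + 7*x):
  f_t(t,x)  = -5*exp(-5*t/3 + 7*x)/3
  f_x(t,x)  = 7*exp(-5*t/3 + 7*x)
  f_xx(t,x) = 49*exp(-5*t/3 + 7*x)
Assemble drift = f_t + (1/2) f_xx = 137*exp(-5*t/3 + 7*x)/6 and diffusion = f_x = 7*exp(-5*t/3 + 7*x). Substituting x = B_t:
  d(exp(7*B_t - 5*t/3)) = (137*exp(7*B_t - 5*t/3)/6) dt + (7*exp(7*B_t - 5*t/3)) dB_t.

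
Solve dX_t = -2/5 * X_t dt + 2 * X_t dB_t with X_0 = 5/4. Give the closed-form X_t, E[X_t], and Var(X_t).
X_t = 5/4 * exp((-12/5) t + (2) B_t); E[X_t] = 5*exp(-2*t/5)/4; Var(X_t) = (25*exp(4*t) - 25)*exp(-4*t/5)/16

For GBM dX = mu X dt + sigma X dB with X_0 = x_0, apply Itô to Y = log X: dY = (mu - sigma^2/2) dt + sigma dB, so Y_t = log(x_0) + (mu - sigma^2/2) t + sigma B_t and hence X_t = x_0 * exp((mu - sigma^2/2) t + sigma B_t).
With mu = -2/5, sigma = 2, x_0 = 5/4, this gives:
  X_t = 5/4 * exp((-12/5) * t + (2) * B_t).
Since sigma*B_t ~ Normal(0, sigma^2 t), E[exp(sigma*B_t)] = exp(sigma^2 t / 2); so E[X_t] = x_0 * exp((mu - sigma^2/2) t) * exp(sigma^2 t / 2) = x_0 * exp(mu t) = 5*exp(-2*t/5)/4.
Var(X_t) = E[X_t^2] - (E[X_t])^2 = x_0^2 * exp(2 mu t) * (exp(sigma^2 t) - 1) = (25*exp(4*t) - 25)*exp(-4*t/5)/16.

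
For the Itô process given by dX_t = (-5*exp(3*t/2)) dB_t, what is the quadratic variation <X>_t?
<X>_t = 25*exp(3*t)/3 - 25/3

For an Itô process dX_t = a(t) dt + b(t) dB_t, the quadratic variation is <X>_t = int_0^t b(s)^2 ds (the drift term does not contribute). Here b(s) = -5*exp(3*s/2), so
  b(s)^2 = 25*exp(3*s).
Integrating from 0 to t:
  <X>_t = int_0^t (25*exp(3*s)) ds = 25*exp(3*t)/3 - 25/3.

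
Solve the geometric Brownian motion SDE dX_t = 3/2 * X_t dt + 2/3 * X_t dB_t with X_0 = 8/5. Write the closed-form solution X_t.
X_t = 8/5 * exp((23/18) * t + (2/3) * B_t)

For GBM dX = mu X dt + sigma X dB with X_0 = x_0, apply Itô to Y = log X: dY = (mu - sigma^2/2) dt + sigma dB, so Y_t = log(x_0) + (mu - sigma^2/2) t + sigma B_t and hence X_t = x_0 * exp((mu - sigma^2/2) t + sigma B_t).
With mu = 3/2, sigma = 2/3, x_0 = 8/5, this gives:
  X_t = 8/5 * exp((23/18) * t + (2/3) * B_t).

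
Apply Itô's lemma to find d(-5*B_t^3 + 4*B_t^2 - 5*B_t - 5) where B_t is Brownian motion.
d(-5*B_t^3 + 4*B_t^2 - 5*B_t - 5) = (4 - 15*B_t) dt + (-15*B_t^2 + 8*B_t - 5) dB_t

Itô's formula for f(B_t) gives d f(B_t) = f'(B_t) dB_t + (1/2) f''(B_t) dt. Compute derivatives of f(x) = -5*x^3 + 4*x^2 - 5*x - 5:
  f'(x)  = -15*x^2 + 8*x - 5
  f''(x) = 8 - 30*x
Substitute x = B_t and multiply the f'' term by 1/2:
  drift     = (1/2) * (8 - 30*x) evaluated at B_t = 4 - 15*B_t
  diffusion = (-15*x^2 + 8*x - 5) evaluated at B_t = -15*B_t^2 + 8*B_t - 5
Therefore d(-5*B_t^3 + 4*B_t^2 - 5*B_t - 5) = (4 - 15*B_t) dt + (-15*B_t^2 + 8*B_t - 5) dB_t.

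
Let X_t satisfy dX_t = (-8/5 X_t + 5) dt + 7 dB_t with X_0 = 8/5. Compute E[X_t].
E[X_t] = 25/8 - 61*exp(-8*t/5)/40

Taking expectations and using E[dB_t] = 0, the mean m(t) = E[X_t] satisfies the ODE m'(t) = a m(t) + b with m(0) = x_0. With a = -8/5, b = 5, x_0 = 8/5, the solution is
  m(t) = x_0 * exp(a t) + (b/a) * (exp(a t) - 1)
       = (8/5) * exp((-8/5) t) + (5/(-8/5)) * (exp((-8/5) t) - 1)
       = 25/8 - 61*exp(-8*t/5)/40.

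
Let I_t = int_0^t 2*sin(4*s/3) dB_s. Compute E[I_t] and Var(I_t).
E[I_t] = 0; Var(I_t) = 2*t - 3*sin(4*t/3)*cos(4*t/3)/2

The Itô integral of a deterministic integrand f(s) has mean 0 because each increment f(s) * (B_{s+ds} - B_s) has mean 0. By the Itô isometry:
  Var( int_0^t f(s) dB_s ) = E[ (int_0^t f(s) dB_s)^2 ] = int_0^t f(s)^2 ds.
Here f(s) = 2*sin(4*s/3), so f(s)^2 = 4*sin(4*s/3)^2. Integrate:
  int_0^t (4*sin(4*s/3)^2) ds = 2*t - 3*sin(4*t/3)*cos(4*t/3)/2.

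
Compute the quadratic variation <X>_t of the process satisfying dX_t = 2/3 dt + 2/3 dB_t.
<X>_t = 4*t/9

For an Itô process dX_t = a(t) dt + b(t) dB_t, the quadratic variation is <X>_t = int_0^t b(s)^2 ds (the drift term does not contribute). Here b(s) = 2/3, so
  b(s)^2 = 4/9.
Integrating from 0 to t:
  <X>_t = int_0^t (4/9) ds = 4*t/9.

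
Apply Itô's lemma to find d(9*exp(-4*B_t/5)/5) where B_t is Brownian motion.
d(9*exp(-4*B_t/5)/5) = (72*exp(-4*B_t/5)/125) dt + (-36*exp(-4*B_t/5)/25) dB_t

Itô's formula for f(B_t) gives d f(B_t) = f'(B_t) dB_t + (1/2) f''(B_t) dt. Compute derivatives of f(x) = 9*exp(-4*x/5)/5:
  f'(x)  = -36*exp(-4*x/5)/25
  f''(x) = 144*exp(-4*x/5)/125
Substitute x = B_t and multiply the f'' term by 1/2:
  drift     = (1/2) * (144*exp(-4*x/5)/125) evaluated at B_t = 72*exp(-4*B_t/5)/125
  diffusion = (-36*exp(-4*x/5)/25) evaluated at B_t = -36*exp(-4*B_t/5)/25
Therefore d(9*exp(-4*B_t/5)/5) = (72*exp(-4*B_t/5)/125) dt + (-36*exp(-4*B_t/5)/25) dB_t.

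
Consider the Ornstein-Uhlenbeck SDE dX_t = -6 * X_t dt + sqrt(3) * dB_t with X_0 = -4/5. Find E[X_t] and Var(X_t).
E[X_t] = -4*exp(-6*t)/5; Var(X_t) = 1/4 - exp(-12*t)/4

The OU SDE dX = -theta X dt + sigma dB admits the integrating factor exp(theta t): d(exp(theta t) X_t) = sigma exp(theta t) dB_t. Integrating from 0 to t:
  X_t = x_0 * exp(-theta t) + sigma * int_0^t exp(-theta (t-s)) dB_s.
The Itô integral has mean 0 and (by the Itô isometry) variance sigma^2 * int_0^t exp(-2 theta (t - s)) ds = sigma^2 * (1 - exp(-2 theta t)) / (2 theta).
With theta = 6, sigma = sqrt(3), x_0 = -4/5:
  E[X_t] = -4/5 * exp(-6 t) = -4*exp(-6*t)/5
  Var(X_t) = (sqrt(3))^2 * (1 - exp(-2*6 t)) / (2 * 6) = 1/4 - exp(-12*t)/4.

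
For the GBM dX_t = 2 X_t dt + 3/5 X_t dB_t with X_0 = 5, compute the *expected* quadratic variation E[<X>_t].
E[<X>_t] = 225*exp(109*t/25)/109 - 225/109

<X>_t = int_0^t ((3/5) * X_s)^2 ds. Taking expectation inside the integral: E[<X>_t] = (3/5)^2 * int_0^t E[X_s^2] ds. For GBM, E[X_s^2] = x_0^2 * exp((2 mu + sigma^2) s). Integrating:
  E[<X>_t] = (3/5)^2 * 5^2 * (exp((2*2 + (3/5)^2) t) - 1) / (2*2 + (3/5)^2)
           = (3/5)^2 * 5^2 * (exp((109/25) t) - 1) / (109/25) = 225*exp(109*t/25)/109 - 225/109.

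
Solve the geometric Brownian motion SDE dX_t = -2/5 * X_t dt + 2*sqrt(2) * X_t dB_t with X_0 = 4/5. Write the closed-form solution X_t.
X_t = 4/5 * exp((-22/5) * t + (2*sqrt(2)) * B_t)

For GBM dX = mu X dt + sigma X dB with X_0 = x_0, apply Itô to Y = log X: dY = (mu - sigma^2/2) dt + sigma dB, so Y_t = log(x_0) + (mu - sigma^2/2) t + sigma B_t and hence X_t = x_0 * exp((mu - sigma^2/2) t + sigma B_t).
With mu = -2/5, sigma = 2*sqrt(2), x_0 = 4/5, this gives:
  X_t = 4/5 * exp((-22/5) * t + (2*sqrt(2)) * B_t).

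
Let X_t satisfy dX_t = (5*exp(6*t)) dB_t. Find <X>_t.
<X>_t = 25*exp(12*t)/12 - 25/12

For an Itô process dX_t = a(t) dt + b(t) dB_t, the quadratic variation is <X>_t = int_0^t b(s)^2 ds (the drift term does not contribute). Here b(s) = 5*exp(6*s), so
  b(s)^2 = 25*exp(12*s).
Integrating from 0 to t:
  <X>_t = int_0^t (25*exp(12*s)) ds = 25*exp(12*t)/12 - 25/12.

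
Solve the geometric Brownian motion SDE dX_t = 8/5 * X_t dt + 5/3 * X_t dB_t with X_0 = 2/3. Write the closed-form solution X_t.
X_t = 2/3 * exp((19/90) * t + (5/3) * B_t)

For GBM dX = mu X dt + sigma X dB with X_0 = x_0, apply Itô to Y = log X: dY = (mu - sigma^2/2) dt + sigma dB, so Y_t = log(x_0) + (mu - sigma^2/2) t + sigma B_t and hence X_t = x_0 * exp((mu - sigma^2/2) t + sigma B_t).
With mu = 8/5, sigma = 5/3, x_0 = 2/3, this gives:
  X_t = 2/3 * exp((19/90) * t + (5/3) * B_t).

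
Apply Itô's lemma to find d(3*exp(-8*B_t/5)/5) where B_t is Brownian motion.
d(3*exp(-8*B_t/5)/5) = (96*exp(-8*B_t/5)/125) dt + (-24*exp(-8*B_t/5)/25) dB_t

Itô's formula for f(B_t) gives d f(B_t) = f'(B_t) dB_t + (1/2) f''(B_t) dt. Compute derivatives of f(x) = 3*exp(-8*x/5)/5:
  f'(x)  = -24*exp(-8*x/5)/25
  f''(x) = 192*exp(-8*x/5)/125
Substitute x = B_t and multiply the f'' term by 1/2:
  drift     = (1/2) * (192*exp(-8*x/5)/125) evaluated at B_t = 96*exp(-8*B_t/5)/125
  diffusion = (-24*exp(-8*x/5)/25) evaluated at B_t = -24*exp(-8*B_t/5)/25
Therefore d(3*exp(-8*B_t/5)/5) = (96*exp(-8*B_t/5)/125) dt + (-24*exp(-8*B_t/5)/25) dB_t.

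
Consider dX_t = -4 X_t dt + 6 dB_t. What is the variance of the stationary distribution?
lim Var(X_t) = 9/2

The OU SDE dX = -theta X dt + sigma dB admits the integrating factor exp(theta t): d(exp(theta t) X_t) = sigma exp(theta t) dB_t. Integrating from 0 to t gives X_t = x_0 * exp(-theta t) + sigma * int_0^t exp(-theta (t-s)) dB_s for any initial x_0. The Itô integral has variance (by the Itô isometry) sigma^2 * int_0^t exp(-2 theta (t - s)) ds = sigma^2 * (1 - exp(-2 theta t)) / (2 theta), independent of x_0.
With theta = 4, sigma = 6:
  Var(X_t) = (6)^2 * (1 - exp(-2*4 t)) / (2 * 4) = 9/2 - 9*exp(-8*t)/2.
As t -> infinity, exp(-2*4 t) -> 0, so the stationary variance is sigma^2 / (2 theta) = 9/2.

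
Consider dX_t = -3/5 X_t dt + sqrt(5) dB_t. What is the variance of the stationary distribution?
lim Var(X_t) = 25/6

The OU SDE dX = -theta X dt + sigma dB admits the integrating factor exp(theta t): d(exp(theta t) X_t) = sigma exp(theta t) dB_t. Integrating from 0 to t gives X_t = x_0 * exp(-theta t) + sigma * int_0^t exp(-theta (t-s)) dB_s for any initial x_0. The Itô integral has variance (by the Itô isometry) sigma^2 * int_0^t exp(-2 theta (t - s)) ds = sigma^2 * (1 - exp(-2 theta t)) / (2 theta), independent of x_0.
With theta = 3/5, sigma = sqrt(5):
  Var(X_t) = (sqrt(5))^2 * (1 - exp(-2*3/5 t)) / (2 * 3/5) = 25/6 - 25*exp(-6*t/5)/6.
As t -> infinity, exp(-2*3/5 t) -> 0, so the stationary variance is sigma^2 / (2 theta) = 25/6.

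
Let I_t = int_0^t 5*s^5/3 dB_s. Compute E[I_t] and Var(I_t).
E[I_t] = 0; Var(I_t) = 25*t^11/99

The Itô integral of a deterministic integrand f(s) has mean 0 because each increment f(s) * (B_{s+ds} - B_s) has mean 0. By the Itô isometry:
  Var( int_0^t f(s) dB_s ) = E[ (int_0^t f(s) dB_s)^2 ] = int_0^t f(s)^2 ds.
Here f(s) = 5*s^5/3, so f(s)^2 = 25*s^10/9. Integrate:
  int_0^t (25*s^10/9) ds = 25*t^11/99.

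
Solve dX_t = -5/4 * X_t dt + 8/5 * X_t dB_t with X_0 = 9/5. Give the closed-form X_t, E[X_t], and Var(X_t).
X_t = 9/5 * exp((-253/100) t + (8/5) B_t); E[X_t] = 9*exp(-5*t/4)/5; Var(X_t) = (81*exp(64*t/25) - 81)*exp(-5*t/2)/25

For GBM dX = mu X dt + sigma X dB with X_0 = x_0, apply Itô to Y = log X: dY = (mu - sigma^2/2) dt + sigma dB, so Y_t = log(x_0) + (mu - sigma^2/2) t + sigma B_t and hence X_t = x_0 * exp((mu - sigma^2/2) t + sigma B_t).
With mu = -5/4, sigma = 8/5, x_0 = 9/5, this gives:
  X_t = 9/5 * exp((-253/100) * t + (8/5) * B_t).
Since sigma*B_t ~ Normal(0, sigma^2 t), E[exp(sigma*B_t)] = exp(sigma^2 t / 2); so E[X_t] = x_0 * exp((mu - sigma^2/2) t) * exp(sigma^2 t / 2) = x_0 * exp(mu t) = 9*exp(-5*t/4)/5.
Var(X_t) = E[X_t^2] - (E[X_t])^2 = x_0^2 * exp(2 mu t) * (exp(sigma^2 t) - 1) = (81*exp(64*t/25) - 81)*exp(-5*t/2)/25.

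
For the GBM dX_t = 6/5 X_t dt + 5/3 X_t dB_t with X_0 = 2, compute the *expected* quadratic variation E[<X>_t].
E[<X>_t] = 500*exp(233*t/45)/233 - 500/233

<X>_t = int_0^t ((5/3) * X_s)^2 ds. Taking expectation inside the integral: E[<X>_t] = (5/3)^2 * int_0^t E[X_s^2] ds. For GBM, E[X_s^2] = x_0^2 * exp((2 mu + sigma^2) s). Integrating:
  E[<X>_t] = (5/3)^2 * 2^2 * (exp((2*(6/5) + (5/3)^2) t) - 1) / (2*(6/5) + (5/3)^2)
           = (5/3)^2 * 2^2 * (exp((233/45) t) - 1) / (233/45) = 500*exp(233*t/45)/233 - 500/233.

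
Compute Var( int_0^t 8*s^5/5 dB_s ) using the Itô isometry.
Var = 64*t^11/275

The Itô integral of a deterministic integrand f(s) has mean 0 because each increment f(s) * (B_{s+ds} - B_s) has mean 0. By the Itô isometry:
  Var( int_0^t f(s) dB_s ) = E[ (int_0^t f(s) dB_s)^2 ] = int_0^t f(s)^2 ds.
Here f(s) = 8*s^5/5, so f(s)^2 = 64*s^10/25. Integrate:
  int_0^t (64*s^10/25) ds = 64*t^11/275.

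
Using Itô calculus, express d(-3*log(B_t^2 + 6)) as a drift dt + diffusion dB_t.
d(-3*log(B_t^2 + 6)) = (3*(B_t^2 - 6)/(B_t^2 + 6)^2) dt + (-6*B_t/(B_t^2 + 6)) dB_t

Itô's formula for f(B_t) gives d f(B_t) = f'(B_t) dB_t + (1/2) f''(B_t) dt. Compute derivatives of f(x) = -3*log(x^2 + 6):
  f'(x)  = -6*x/(x^2 + 6)
  f''(x) = 6*(x^2 - 6)/(x^2 + 6)^2
Substitute x = B_t and multiply the f'' term by 1/2:
  drift     = (1/2) * (6*(x^2 - 6)/(x^2 + 6)^2) evaluated at B_t = 3*(B_t^2 - 6)/(B_t^2 + 6)^2
  diffusion = (-6*x/(x^2 + 6)) evaluated at B_t = -6*B_t/(B_t^2 + 6)
Therefore d(-3*log(B_t^2 + 6)) = (3*(B_t^2 - 6)/(B_t^2 + 6)^2) dt + (-6*B_t/(B_t^2 + 6)) dB_t.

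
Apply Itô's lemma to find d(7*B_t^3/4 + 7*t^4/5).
d(7*B_t^3/4 + 7*t^4/5) = (21*B_t/4 + 28*t^3/5) dt + (21*B_t^2/4) dB_t

Itô's formula for f(t, x): d f(t, B_t) = (f_t + (1/2) f_xx) dt + f_x dB_t. Compute partials of f(t, x) = 7*t^4/5 + 7*x^3/4:
  f_t(t,x)  = 28*t^3/5
  f_x(t,x)  = 21*x^2/4
  f_xx(t,x) = 21*x/2
Assemble drift = f_t + (1/2) f_xx = 28*t^3/5 + 21*x/4 and diffusion = f_x = 21*x^2/4. Substituting x = B_t:
  d(7*B_t^3/4 + 7*t^4/5) = (21*B_t/4 + 28*t^3/5) dt + (21*B_t^2/4) dB_t.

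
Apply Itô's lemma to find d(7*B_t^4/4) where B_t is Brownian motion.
d(7*B_t^4/4) = (21*B_t^2/2) dt + (7*B_t^3) dB_t

Itô's formula for f(B_t) gives d f(B_t) = f'(B_t) dB_t + (1/2) f''(B_t) dt. Compute derivatives of f(x) = 7*x^4/4:
  f'(x)  = 7*x^3
  f''(x) = 21*x^2
Substitute x = B_t and multiply the f'' term by 1/2:
  drift     = (1/2) * (21*x^2) evaluated at B_t = 21*B_t^2/2
  diffusion = (7*x^3) evaluated at B_t = 7*B_t^3
Therefore d(7*B_t^4/4) = (21*B_t^2/2) dt + (7*B_t^3) dB_t.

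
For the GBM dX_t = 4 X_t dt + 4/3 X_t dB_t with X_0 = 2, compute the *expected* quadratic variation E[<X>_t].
E[<X>_t] = 8*exp(88*t/9)/11 - 8/11

<X>_t = int_0^t ((4/3) * X_s)^2 ds. Taking expectation inside the integral: E[<X>_t] = (4/3)^2 * int_0^t E[X_s^2] ds. For GBM, E[X_s^2] = x_0^2 * exp((2 mu + sigma^2) s). Integrating:
  E[<X>_t] = (4/3)^2 * 2^2 * (exp((2*4 + (4/3)^2) t) - 1) / (2*4 + (4/3)^2)
           = (4/3)^2 * 2^2 * (exp((88/9) t) - 1) / (88/9) = 8*exp(88*t/9)/11 - 8/11.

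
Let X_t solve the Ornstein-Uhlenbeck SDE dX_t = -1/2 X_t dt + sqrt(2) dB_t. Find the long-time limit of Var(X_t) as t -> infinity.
lim Var(X_t) = 2

The OU SDE dX = -theta X dt + sigma dB admits the integrating factor exp(theta t): d(exp(theta t) X_t) = sigma exp(theta t) dB_t. Integrating from 0 to t gives X_t = x_0 * exp(-theta t) + sigma * int_0^t exp(-theta (t-s)) dB_s for any initial x_0. The Itô integral has variance (by the Itô isometry) sigma^2 * int_0^t exp(-2 theta (t - s)) ds = sigma^2 * (1 - exp(-2 theta t)) / (2 theta), independent of x_0.
With theta = 1/2, sigma = sqrt(2):
  Var(X_t) = (sqrt(2))^2 * (1 - exp(-2*1/2 t)) / (2 * 1/2) = 2 - 2*exp(-t).
As t -> infinity, exp(-2*1/2 t) -> 0, so the stationary variance is sigma^2 / (2 theta) = 2.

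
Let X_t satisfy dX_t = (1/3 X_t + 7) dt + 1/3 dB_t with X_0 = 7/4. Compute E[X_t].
E[X_t] = 91*exp(t/3)/4 - 21

Taking expectations and using E[dB_t] = 0, the mean m(t) = E[X_t] satisfies the ODE m'(t) = a m(t) + b with m(0) = x_0. With a = 1/3, b = 7, x_0 = 7/4, the solution is
  m(t) = x_0 * exp(a t) + (b/a) * (exp(a t) - 1)
       = (7/4) * exp((1/3) t) + (7/(1/3)) * (exp((1/3) t) - 1)
       = 91*exp(t/3)/4 - 21.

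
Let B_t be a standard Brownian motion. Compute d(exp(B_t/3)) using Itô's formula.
d(exp(B_t/3)) = (exp(B_t/3)/18) dt + (exp(B_t/3)/3) dB_t

Itô's formula for f(B_t) gives d f(B_t) = f'(B_t) dB_t + (1/2) f''(B_t) dt. Compute derivatives of f(x) = exp(x/3):
  f'(x)  = exp(x/3)/3
  f''(x) = exp(x/3)/9
Substitute x = B_t and multiply the f'' term by 1/2:
  drift     = (1/2) * (exp(x/3)/9) evaluated at B_t = exp(B_t/3)/18
  diffusion = (exp(x/3)/3) evaluated at B_t = exp(B_t/3)/3
Therefore d(exp(B_t/3)) = (exp(B_t/3)/18) dt + (exp(B_t/3)/3) dB_t.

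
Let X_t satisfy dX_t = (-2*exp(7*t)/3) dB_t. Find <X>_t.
<X>_t = 2*exp(14*t)/63 - 2/63

For an Itô process dX_t = a(t) dt + b(t) dB_t, the quadratic variation is <X>_t = int_0^t b(s)^2 ds (the drift term does not contribute). Here b(s) = -2*exp(7*s)/3, so
  b(s)^2 = 4*exp(14*s)/9.
Integrating from 0 to t:
  <X>_t = int_0^t (4*exp(14*s)/9) ds = 2*exp(14*t)/63 - 2/63.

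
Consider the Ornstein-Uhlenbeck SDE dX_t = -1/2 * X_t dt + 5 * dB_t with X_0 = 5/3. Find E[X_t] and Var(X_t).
E[X_t] = 5*exp(-t/2)/3; Var(X_t) = 25 - 25*exp(-t)

The OU SDE dX = -theta X dt + sigma dB admits the integrating factor exp(theta t): d(exp(theta t) X_t) = sigma exp(theta t) dB_t. Integrating from 0 to t:
  X_t = x_0 * exp(-theta t) + sigma * int_0^t exp(-theta (t-s)) dB_s.
The Itô integral has mean 0 and (by the Itô isometry) variance sigma^2 * int_0^t exp(-2 theta (t - s)) ds = sigma^2 * (1 - exp(-2 theta t)) / (2 theta).
With theta = 1/2, sigma = 5, x_0 = 5/3:
  E[X_t] = 5/3 * exp(-1/2 t) = 5*exp(-t/2)/3
  Var(X_t) = (5)^2 * (1 - exp(-2*1/2 t)) / (2 * 1/2) = 25 - 25*exp(-t).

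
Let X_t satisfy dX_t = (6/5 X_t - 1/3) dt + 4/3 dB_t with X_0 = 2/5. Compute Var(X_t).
Var(X_t) = 20*exp(12*t/5)/27 - 20/27

The variance V(t) = Var(X_t) satisfies V'(t) = 2 a V(t) + c^2 with V(0) = 0 (drift coefficient is linear in X, diffusion is constant). With a = 6/5, c = 4/3, the solution is
  V(t) = (c^2 / (2 a)) * (exp(2 a t) - 1)
       = ((4/3)^2 / (2*(6/5))) * (exp((12/5) t) - 1)
       = 20*exp(12*t/5)/27 - 20/27.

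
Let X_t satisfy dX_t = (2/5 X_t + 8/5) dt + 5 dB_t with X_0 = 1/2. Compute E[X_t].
E[X_t] = 9*exp(2*t/5)/2 - 4

Taking expectations and using E[dB_t] = 0, the mean m(t) = E[X_t] satisfies the ODE m'(t) = a m(t) + b with m(0) = x_0. With a = 2/5, b = 8/5, x_0 = 1/2, the solution is
  m(t) = x_0 * exp(a t) + (b/a) * (exp(a t) - 1)
       = (1/2) * exp((2/5) t) + ((8/5)/(2/5)) * (exp((2/5) t) - 1)
       = 9*exp(2*t/5)/2 - 4.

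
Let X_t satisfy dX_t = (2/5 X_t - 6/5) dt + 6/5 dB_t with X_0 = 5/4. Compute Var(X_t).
Var(X_t) = 9*exp(4*t/5)/5 - 9/5

The variance V(t) = Var(X_t) satisfies V'(t) = 2 a V(t) + c^2 with V(0) = 0 (drift coefficient is linear in X, diffusion is constant). With a = 2/5, c = 6/5, the solution is
  V(t) = (c^2 / (2 a)) * (exp(2 a t) - 1)
       = ((6/5)^2 / (2*(2/5))) * (exp((4/5) t) - 1)
       = 9*exp(4*t/5)/5 - 9/5.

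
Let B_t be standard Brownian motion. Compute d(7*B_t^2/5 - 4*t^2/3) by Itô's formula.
d(7*B_t^2/5 - 4*t^2/3) = (7/5 - 8*t/3) dt + (14*B_t/5) dB_t

Itô's formula for f(t, x): d f(t, B_t) = (f_t + (1/2) f_xx) dt + f_x dB_t. Compute partials of f(t, x) = -4*t^2/3 + 7*x^2/5:
  f_t(t,x)  = -8*t/3
  f_x(t,x)  = 14*x/5
  f_xx(t,x) = 14/5
Assemble drift = f_t + (1/2) f_xx = 7/5 - 8*t/3 and diffusion = f_x = 14*x/5. Substituting x = B_t:
  d(7*B_t^2/5 - 4*t^2/3) = (7/5 - 8*t/3) dt + (14*B_t/5) dB_t.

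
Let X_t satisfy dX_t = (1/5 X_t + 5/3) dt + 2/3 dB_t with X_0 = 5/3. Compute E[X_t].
E[X_t] = 10*exp(t/5) - 25/3

Taking expectations and using E[dB_t] = 0, the mean m(t) = E[X_t] satisfies the ODE m'(t) = a m(t) + b with m(0) = x_0. With a = 1/5, b = 5/3, x_0 = 5/3, the solution is
  m(t) = x_0 * exp(a t) + (b/a) * (exp(a t) - 1)
       = (5/3) * exp((1/5) t) + ((5/3)/(1/5)) * (exp((1/5) t) - 1)
       = 10*exp(t/5) - 25/3.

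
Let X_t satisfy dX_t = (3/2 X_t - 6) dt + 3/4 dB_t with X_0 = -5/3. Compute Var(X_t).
Var(X_t) = 3*exp(3*t)/16 - 3/16

The variance V(t) = Var(X_t) satisfies V'(t) = 2 a V(t) + c^2 with V(0) = 0 (drift coefficient is linear in X, diffusion is constant). With a = 3/2, c = 3/4, the solution is
  V(t) = (c^2 / (2 a)) * (exp(2 a t) - 1)
       = ((3/4)^2 / (2*(3/2))) * (exp(3 t) - 1)
       = 3*exp(3*t)/16 - 3/16.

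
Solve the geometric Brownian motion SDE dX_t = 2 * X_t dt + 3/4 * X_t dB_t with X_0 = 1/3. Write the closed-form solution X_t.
X_t = 1/3 * exp((55/32) * t + (3/4) * B_t)

For GBM dX = mu X dt + sigma X dB with X_0 = x_0, apply Itô to Y = log X: dY = (mu - sigma^2/2) dt + sigma dB, so Y_t = log(x_0) + (mu - sigma^2/2) t + sigma B_t and hence X_t = x_0 * exp((mu - sigma^2/2) t + sigma B_t).
With mu = 2, sigma = 3/4, x_0 = 1/3, this gives:
  X_t = 1/3 * exp((55/32) * t + (3/4) * B_t).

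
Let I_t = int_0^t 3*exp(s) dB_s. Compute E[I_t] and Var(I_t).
E[I_t] = 0; Var(I_t) = 9*exp(2*t)/2 - 9/2

The Itô integral of a deterministic integrand f(s) has mean 0 because each increment f(s) * (B_{s+ds} - B_s) has mean 0. By the Itô isometry:
  Var( int_0^t f(s) dB_s ) = E[ (int_0^t f(s) dB_s)^2 ] = int_0^t f(s)^2 ds.
Here f(s) = 3*exp(s), so f(s)^2 = 9*exp(2*s). Integrate:
  int_0^t (9*exp(2*s)) ds = 9*exp(2*t)/2 - 9/2.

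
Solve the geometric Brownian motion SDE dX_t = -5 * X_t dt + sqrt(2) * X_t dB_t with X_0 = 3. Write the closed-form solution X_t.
X_t = 3 * exp((-6) * t + (sqrt(2)) * B_t)

For GBM dX = mu X dt + sigma X dB with X_0 = x_0, apply Itô to Y = log X: dY = (mu - sigma^2/2) dt + sigma dB, so Y_t = log(x_0) + (mu - sigma^2/2) t + sigma B_t and hence X_t = x_0 * exp((mu - sigma^2/2) t + sigma B_t).
With mu = -5, sigma = sqrt(2), x_0 = 3, this gives:
  X_t = 3 * exp((-6) * t + (sqrt(2)) * B_t).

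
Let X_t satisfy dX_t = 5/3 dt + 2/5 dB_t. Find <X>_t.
<X>_t = 4*t/25

For an Itô process dX_t = a(t) dt + b(t) dB_t, the quadratic variation is <X>_t = int_0^t b(s)^2 ds (the drift term does not contribute). Here b(s) = 2/5, so
  b(s)^2 = 4/25.
Integrating from 0 to t:
  <X>_t = int_0^t (4/25) ds = 4*t/25.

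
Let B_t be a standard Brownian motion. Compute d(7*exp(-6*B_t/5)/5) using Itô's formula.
d(7*exp(-6*B_t/5)/5) = (126*exp(-6*B_t/5)/125) dt + (-42*exp(-6*B_t/5)/25) dB_t

Itô's formula for f(B_t) gives d f(B_t) = f'(B_t) dB_t + (1/2) f''(B_t) dt. Compute derivatives of f(x) = 7*exp(-6*x/5)/5:
  f'(x)  = -42*exp(-6*x/5)/25
  f''(x) = 252*exp(-6*x/5)/125
Substitute x = B_t and multiply the f'' term by 1/2:
  drift     = (1/2) * (252*exp(-6*x/5)/125) evaluated at B_t = 126*exp(-6*B_t/5)/125
  diffusion = (-42*exp(-6*x/5)/25) evaluated at B_t = -42*exp(-6*B_t/5)/25
Therefore d(7*exp(-6*B_t/5)/5) = (126*exp(-6*B_t/5)/125) dt + (-42*exp(-6*B_t/5)/25) dB_t.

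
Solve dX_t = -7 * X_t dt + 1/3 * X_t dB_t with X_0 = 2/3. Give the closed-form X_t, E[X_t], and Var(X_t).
X_t = 2/3 * exp((-127/18) t + (1/3) B_t); E[X_t] = 2*exp(-7*t)/3; Var(X_t) = (4*exp(t/9) - 4)*exp(-14*t)/9

For GBM dX = mu X dt + sigma X dB with X_0 = x_0, apply Itô to Y = log X: dY = (mu - sigma^2/2) dt + sigma dB, so Y_t = log(x_0) + (mu - sigma^2/2) t + sigma B_t and hence X_t = x_0 * exp((mu - sigma^2/2) t + sigma B_t).
With mu = -7, sigma = 1/3, x_0 = 2/3, this gives:
  X_t = 2/3 * exp((-127/18) * t + (1/3) * B_t).
Since sigma*B_t ~ Normal(0, sigma^2 t), E[exp(sigma*B_t)] = exp(sigma^2 t / 2); so E[X_t] = x_0 * exp((mu - sigma^2/2) t) * exp(sigma^2 t / 2) = x_0 * exp(mu t) = 2*exp(-7*t)/3.
Var(X_t) = E[X_t^2] - (E[X_t])^2 = x_0^2 * exp(2 mu t) * (exp(sigma^2 t) - 1) = (4*exp(t/9) - 4)*exp(-14*t)/9.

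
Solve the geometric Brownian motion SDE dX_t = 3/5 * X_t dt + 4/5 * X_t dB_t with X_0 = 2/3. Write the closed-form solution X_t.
X_t = 2/3 * exp((7/25) * t + (4/5) * B_t)

For GBM dX = mu X dt + sigma X dB with X_0 = x_0, apply Itô to Y = log X: dY = (mu - sigma^2/2) dt + sigma dB, so Y_t = log(x_0) + (mu - sigma^2/2) t + sigma B_t and hence X_t = x_0 * exp((mu - sigma^2/2) t + sigma B_t).
With mu = 3/5, sigma = 4/5, x_0 = 2/3, this gives:
  X_t = 2/3 * exp((7/25) * t + (4/5) * B_t).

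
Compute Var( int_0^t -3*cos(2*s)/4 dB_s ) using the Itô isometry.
Var = 9*t/32 + 9*sin(4*t)/128

The Itô integral of a deterministic integrand f(s) has mean 0 because each increment f(s) * (B_{s+ds} - B_s) has mean 0. By the Itô isometry:
  Var( int_0^t f(s) dB_s ) = E[ (int_0^t f(s) dB_s)^2 ] = int_0^t f(s)^2 ds.
Here f(s) = -3*cos(2*s)/4, so f(s)^2 = 9*cos(2*s)^2/16. Integrate:
  int_0^t (9*cos(2*s)^2/16) ds = 9*t/32 + 9*sin(4*t)/128.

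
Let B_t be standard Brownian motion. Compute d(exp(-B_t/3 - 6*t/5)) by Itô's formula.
d(exp(-B_t/3 - 6*t/5)) = (-103*exp(-B_t/3 - 6*t/5)/90) dt + (-exp(-B_t/3 - 6*t/5)/3) dB_t

Itô's formula for f(t, x): d f(t, B_t) = (f_t + (1/2) f_xx) dt + f_x dB_t. Compute partials of f(t, x) = exp(-6*t/5 - x/3):
  f_t(t,x)  = -6*exp(-6*t/5 - x/3)/5
  f_x(t,x)  = -exp(-6*t/5 - x/3)/3
  f_xx(t,x) = exp(-6*t/5 - x/3)/9
Assemble drift = f_t + (1/2) f_xx = -103*exp(-6*t/5 - x/3)/90 and diffusion = f_x = -exp(-6*t/5 - x/3)/3. Substituting x = B_t:
  d(exp(-B_t/3 - 6*t/5)) = (-103*exp(-B_t/3 - 6*t/5)/90) dt + (-exp(-B_t/3 - 6*t/5)/3) dB_t.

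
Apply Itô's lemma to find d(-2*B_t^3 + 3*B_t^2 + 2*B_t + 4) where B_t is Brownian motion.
d(-2*B_t^3 + 3*B_t^2 + 2*B_t + 4) = (3 - 6*B_t) dt + (-6*B_t^2 + 6*B_t + 2) dB_t

Itô's formula for f(B_t) gives d f(B_t) = f'(B_t) dB_t + (1/2) f''(B_t) dt. Compute derivatives of f(x) = -2*x^3 + 3*x^2 + 2*x + 4:
  f'(x)  = -6*x^2 + 6*x + 2
  f''(x) = 6 - 12*x
Substitute x = B_t and multiply the f'' term by 1/2:
  drift     = (1/2) * (6 - 12*x) evaluated at B_t = 3 - 6*B_t
  diffusion = (-6*x^2 + 6*x + 2) evaluated at B_t = -6*B_t^2 + 6*B_t + 2
Therefore d(-2*B_t^3 + 3*B_t^2 + 2*B_t + 4) = (3 - 6*B_t) dt + (-6*B_t^2 + 6*B_t + 2) dB_t.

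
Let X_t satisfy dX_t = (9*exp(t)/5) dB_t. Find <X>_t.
<X>_t = 81*exp(2*t)/50 - 81/50

For an Itô process dX_t = a(t) dt + b(t) dB_t, the quadratic variation is <X>_t = int_0^t b(s)^2 ds (the drift term does not contribute). Here b(s) = 9*exp(s)/5, so
  b(s)^2 = 81*exp(2*s)/25.
Integrating from 0 to t:
  <X>_t = int_0^t (81*exp(2*s)/25) ds = 81*exp(2*t)/50 - 81/50.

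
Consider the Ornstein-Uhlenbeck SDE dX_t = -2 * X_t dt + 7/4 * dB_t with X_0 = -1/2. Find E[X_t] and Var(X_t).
E[X_t] = -exp(-2*t)/2; Var(X_t) = 49/64 - 49*exp(-4*t)/64

The OU SDE dX = -theta X dt + sigma dB admits the integrating factor exp(theta t): d(exp(theta t) X_t) = sigma exp(theta t) dB_t. Integrating from 0 to t:
  X_t = x_0 * exp(-theta t) + sigma * int_0^t exp(-theta (t-s)) dB_s.
The Itô integral has mean 0 and (by the Itô isometry) variance sigma^2 * int_0^t exp(-2 theta (t - s)) ds = sigma^2 * (1 - exp(-2 theta t)) / (2 theta).
With theta = 2, sigma = 7/4, x_0 = -1/2:
  E[X_t] = -1/2 * exp(-2 t) = -exp(-2*t)/2
  Var(X_t) = (7/4)^2 * (1 - exp(-2*2 t)) / (2 * 2) = 49/64 - 49*exp(-4*t)/64.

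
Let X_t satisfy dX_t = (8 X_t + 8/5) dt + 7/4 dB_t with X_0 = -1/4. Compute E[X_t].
E[X_t] = -exp(8*t)/20 - 1/5

Taking expectations and using E[dB_t] = 0, the mean m(t) = E[X_t] satisfies the ODE m'(t) = a m(t) + b with m(0) = x_0. With a = 8, b = 8/5, x_0 = -1/4, the solution is
  m(t) = x_0 * exp(a t) + (b/a) * (exp(a t) - 1)
       = (-1/4) * exp(8 t) + ((8/5)/8) * (exp(8 t) - 1)
       = -exp(8*t)/20 - 1/5.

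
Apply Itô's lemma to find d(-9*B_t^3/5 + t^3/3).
d(-9*B_t^3/5 + t^3/3) = (-27*B_t/5 + t^2) dt + (-27*B_t^2/5) dB_t

Itô's formula for f(t, x): d f(t, B_t) = (f_t + (1/2) f_xx) dt + f_x dB_t. Compute partials of f(t, x) = t^3/3 - 9*x^3/5:
  f_t(t,x)  = t^2
  f_x(t,x)  = -27*x^2/5
  f_xx(t,x) = -54*x/5
Assemble drift = f_t + (1/2) f_xx = t^2 - 27*x/5 and diffusion = f_x = -27*x^2/5. Substituting x = B_t:
  d(-9*B_t^3/5 + t^3/3) = (-27*B_t/5 + t^2) dt + (-27*B_t^2/5) dB_t.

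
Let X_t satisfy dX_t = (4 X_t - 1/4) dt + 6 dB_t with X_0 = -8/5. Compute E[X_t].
E[X_t] = 1/16 - 133*exp(4*t)/80

Taking expectations and using E[dB_t] = 0, the mean m(t) = E[X_t] satisfies the ODE m'(t) = a m(t) + b with m(0) = x_0. With a = 4, b = -1/4, x_0 = -8/5, the solution is
  m(t) = x_0 * exp(a t) + (b/a) * (exp(a t) - 1)
       = (-8/5) * exp(4 t) + ((-1/4)/4) * (exp(4 t) - 1)
       = 1/16 - 133*exp(4*t)/80.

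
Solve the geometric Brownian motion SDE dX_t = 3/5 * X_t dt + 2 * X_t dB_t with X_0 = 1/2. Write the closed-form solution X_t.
X_t = 1/2 * exp((-7/5) * t + (2) * B_t)

For GBM dX = mu X dt + sigma X dB with X_0 = x_0, apply Itô to Y = log X: dY = (mu - sigma^2/2) dt + sigma dB, so Y_t = log(x_0) + (mu - sigma^2/2) t + sigma B_t and hence X_t = x_0 * exp((mu - sigma^2/2) t + sigma B_t).
With mu = 3/5, sigma = 2, x_0 = 1/2, this gives:
  X_t = 1/2 * exp((-7/5) * t + (2) * B_t).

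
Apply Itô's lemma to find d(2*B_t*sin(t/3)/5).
d(2*B_t*sin(t/3)/5) = (2*B_t*cos(t/3)/15) dt + (2*sin(t/3)/5) dB_t

Itô's formula for f(t, x): d f(t, B_t) = (f_t + (1/2) f_xx) dt + f_x dB_t. Compute partials of f(t, x) = 2*x*sin(t/3)/5:
  f_t(t,x)  = 2*x*cos(t/3)/15
  f_x(t,x)  = 2*sin(t/3)/5
  f_xx(t,x) = 0
Assemble drift = f_t + (1/2) f_xx = 2*x*cos(t/3)/15 and diffusion = f_x = 2*sin(t/3)/5. Substituting x = B_t:
  d(2*B_t*sin(t/3)/5) = (2*B_t*cos(t/3)/15) dt + (2*sin(t/3)/5) dB_t.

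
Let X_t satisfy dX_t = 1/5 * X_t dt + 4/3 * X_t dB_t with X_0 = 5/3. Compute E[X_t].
E[X_t] = 5*exp(t/5)/3

For GBM dX = mu X dt + sigma X dB with X_0 = x_0, apply Itô to Y = log X: dY = (mu - sigma^2/2) dt + sigma dB, so Y_t = log(x_0) + (mu - sigma^2/2) t + sigma B_t and hence X_t = x_0 * exp((mu - sigma^2/2) t + sigma B_t).
With mu = 1/5, sigma = 4/3, x_0 = 5/3, this gives:
  X_t = 5/3 * exp((-31/45) * t + (4/3) * B_t).
Since sigma*B_t ~ Normal(0, sigma^2 t), E[exp(sigma*B_t)] = exp(sigma^2 t / 2); so E[X_t] = x_0 * exp((mu - sigma^2/2) t) * exp(sigma^2 t / 2) = x_0 * exp(mu t) = 5*exp(t/5)/3.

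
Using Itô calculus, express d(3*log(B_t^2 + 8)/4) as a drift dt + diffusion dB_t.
d(3*log(B_t^2 + 8)/4) = (3*(8 - B_t^2)/(4*(B_t^2 + 8)^2)) dt + (3*B_t/(2*(B_t^2 + 8))) dB_t

Itô's formula for f(B_t) gives d f(B_t) = f'(B_t) dB_t + (1/2) f''(B_t) dt. Compute derivatives of f(x) = 3*log(x^2 + 8)/4:
  f'(x)  = 3*x/(2*(x^2 + 8))
  f''(x) = 3*(8 - x^2)/(2*(x^2 + 8)^2)
Substitute x = B_t and multiply the f'' term by 1/2:
  drift     = (1/2) * (3*(8 - x^2)/(2*(x^2 + 8)^2)) evaluated at B_t = 3*(8 - B_t^2)/(4*(B_t^2 + 8)^2)
  diffusion = (3*x/(2*(x^2 + 8))) evaluated at B_t = 3*B_t/(2*(B_t^2 + 8))
Therefore d(3*log(B_t^2 + 8)/4) = (3*(8 - B_t^2)/(4*(B_t^2 + 8)^2)) dt + (3*B_t/(2*(B_t^2 + 8))) dB_t.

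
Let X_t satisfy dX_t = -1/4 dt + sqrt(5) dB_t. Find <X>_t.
<X>_t = 5*t

For an Itô process dX_t = a(t) dt + b(t) dB_t, the quadratic variation is <X>_t = int_0^t b(s)^2 ds (the drift term does not contribute). Here b(s) = sqrt(5), so
  b(s)^2 = 5.
Integrating from 0 to t:
  <X>_t = int_0^t (5) ds = 5*t.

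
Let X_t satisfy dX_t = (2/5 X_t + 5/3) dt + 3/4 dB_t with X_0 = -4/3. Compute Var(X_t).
Var(X_t) = 45*exp(4*t/5)/64 - 45/64

The variance V(t) = Var(X_t) satisfies V'(t) = 2 a V(t) + c^2 with V(0) = 0 (drift coefficient is linear in X, diffusion is constant). With a = 2/5, c = 3/4, the solution is
  V(t) = (c^2 / (2 a)) * (exp(2 a t) - 1)
       = ((3/4)^2 / (2*(2/5))) * (exp((4/5) t) - 1)
       = 45*exp(4*t/5)/64 - 45/64.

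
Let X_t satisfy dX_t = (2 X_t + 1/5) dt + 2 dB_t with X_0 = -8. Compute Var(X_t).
Var(X_t) = exp(4*t) - 1

The variance V(t) = Var(X_t) satisfies V'(t) = 2 a V(t) + c^2 with V(0) = 0 (drift coefficient is linear in X, diffusion is constant). With a = 2, c = 2, the solution is
  V(t) = (c^2 / (2 a)) * (exp(2 a t) - 1)
       = (2^2 / (2*2)) * (exp(4 t) - 1)
       = exp(4*t) - 1.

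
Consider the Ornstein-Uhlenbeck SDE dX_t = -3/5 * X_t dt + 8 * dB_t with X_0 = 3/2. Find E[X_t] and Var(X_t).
E[X_t] = 3*exp(-3*t/5)/2; Var(X_t) = 160/3 - 160*exp(-6*t/5)/3

The OU SDE dX = -theta X dt + sigma dB admits the integrating factor exp(theta t): d(exp(theta t) X_t) = sigma exp(theta t) dB_t. Integrating from 0 to t:
  X_t = x_0 * exp(-theta t) + sigma * int_0^t exp(-theta (t-s)) dB_s.
The Itô integral has mean 0 and (by the Itô isometry) variance sigma^2 * int_0^t exp(-2 theta (t - s)) ds = sigma^2 * (1 - exp(-2 theta t)) / (2 theta).
With theta = 3/5, sigma = 8, x_0 = 3/2:
  E[X_t] = 3/2 * exp(-3/5 t) = 3*exp(-3*t/5)/2
  Var(X_t) = (8)^2 * (1 - exp(-2*3/5 t)) / (2 * 3/5) = 160/3 - 160*exp(-6*t/5)/3.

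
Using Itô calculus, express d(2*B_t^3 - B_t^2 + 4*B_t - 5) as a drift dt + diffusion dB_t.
d(2*B_t^3 - B_t^2 + 4*B_t - 5) = (6*B_t - 1) dt + (6*B_t^2 - 2*B_t + 4) dB_t

Itô's formula for f(B_t) gives d f(B_t) = f'(B_t) dB_t + (1/2) f''(B_t) dt. Compute derivatives of f(x) = 2*x^3 - x^2 + 4*x - 5:
  f'(x)  = 6*x^2 - 2*x + 4
  f''(x) = 12*x - 2
Substitute x = B_t and multiply the f'' term by 1/2:
  drift     = (1/2) * (12*x - 2) evaluated at B_t = 6*B_t - 1
  diffusion = (6*x^2 - 2*x + 4) evaluated at B_t = 6*B_t^2 - 2*B_t + 4
Therefore d(2*B_t^3 - B_t^2 + 4*B_t - 5) = (6*B_t - 1) dt + (6*B_t^2 - 2*B_t + 4) dB_t.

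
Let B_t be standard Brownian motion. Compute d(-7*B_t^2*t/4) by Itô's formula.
d(-7*B_t^2*t/4) = (-7*B_t^2/4 - 7*t/4) dt + (-7*B_t*t/2) dB_t

Itô's formula for f(t, x): d f(t, B_t) = (f_t + (1/2) f_xx) dt + f_x dB_t. Compute partials of f(t, x) = -7*t*x^2/4:
  f_t(t,x)  = -7*x^2/4
  f_x(t,x)  = -7*t*x/2
  f_xx(t,x) = -7*t/2
Assemble drift = f_t + (1/2) f_xx = -7*t/4 - 7*x^2/4 and diffusion = f_x = -7*t*x/2. Substituting x = B_t:
  d(-7*B_t^2*t/4) = (-7*B_t^2/4 - 7*t/4) dt + (-7*B_t*t/2) dB_t.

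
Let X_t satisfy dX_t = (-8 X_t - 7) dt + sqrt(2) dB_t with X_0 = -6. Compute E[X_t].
E[X_t] = -7/8 - 41*exp(-8*t)/8

Taking expectations and using E[dB_t] = 0, the mean m(t) = E[X_t] satisfies the ODE m'(t) = a m(t) + b with m(0) = x_0. With a = -8, b = -7, x_0 = -6, the solution is
  m(t) = x_0 * exp(a t) + (b/a) * (exp(a t) - 1)
       = (-6) * exp((-8) t) + ((-7)/(-8)) * (exp((-8) t) - 1)
       = -7/8 - 41*exp(-8*t)/8.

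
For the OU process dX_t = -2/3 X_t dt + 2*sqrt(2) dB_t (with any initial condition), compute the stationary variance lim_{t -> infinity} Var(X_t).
lim Var(X_t) = 6

The OU SDE dX = -theta X dt + sigma dB admits the integrating factor exp(theta t): d(exp(theta t) X_t) = sigma exp(theta t) dB_t. Integrating from 0 to t gives X_t = x_0 * exp(-theta t) + sigma * int_0^t exp(-theta (t-s)) dB_s for any initial x_0. The Itô integral has variance (by the Itô isometry) sigma^2 * int_0^t exp(-2 theta (t - s)) ds = sigma^2 * (1 - exp(-2 theta t)) / (2 theta), independent of x_0.
With theta = 2/3, sigma = 2*sqrt(2):
  Var(X_t) = (2*sqrt(2))^2 * (1 - exp(-2*2/3 t)) / (2 * 2/3) = 6 - 6*exp(-4*t/3).
As t -> infinity, exp(-2*2/3 t) -> 0, so the stationary variance is sigma^2 / (2 theta) = 6.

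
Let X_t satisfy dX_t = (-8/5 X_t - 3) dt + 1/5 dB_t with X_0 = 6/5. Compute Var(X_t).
Var(X_t) = 1/80 - exp(-16*t/5)/80

The variance V(t) = Var(X_t) satisfies V'(t) = 2 a V(t) + c^2 with V(0) = 0 (drift coefficient is linear in X, diffusion is constant). With a = -8/5, c = 1/5, the solution is
  V(t) = (c^2 / (2 a)) * (exp(2 a t) - 1)
       = ((1/5)^2 / (2*(-8/5))) * (exp((-16/5) t) - 1)
       = 1/80 - exp(-16*t/5)/80.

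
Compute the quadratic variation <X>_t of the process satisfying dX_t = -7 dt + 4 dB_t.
<X>_t = 16*t

For an Itô process dX_t = a(t) dt + b(t) dB_t, the quadratic variation is <X>_t = int_0^t b(s)^2 ds (the drift term does not contribute). Here b(s) = 4, so
  b(s)^2 = 16.
Integrating from 0 to t:
  <X>_t = int_0^t (16) ds = 16*t.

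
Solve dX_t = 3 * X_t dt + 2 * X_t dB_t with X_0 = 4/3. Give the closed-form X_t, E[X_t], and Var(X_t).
X_t = 4/3 * exp((1) t + (2) B_t); E[X_t] = 4*exp(3*t)/3; Var(X_t) = 16*(exp(4*t) - 1)*exp(6*t)/9

For GBM dX = mu X dt + sigma X dB with X_0 = x_0, apply Itô to Y = log X: dY = (mu - sigma^2/2) dt + sigma dB, so Y_t = log(x_0) + (mu - sigma^2/2) t + sigma B_t and hence X_t = x_0 * exp((mu - sigma^2/2) t + sigma B_t).
With mu = 3, sigma = 2, x_0 = 4/3, this gives:
  X_t = 4/3 * exp((1) * t + (2) * B_t).
Since sigma*B_t ~ Normal(0, sigma^2 t), E[exp(sigma*B_t)] = exp(sigma^2 t / 2); so E[X_t] = x_0 * exp((mu - sigma^2/2) t) * exp(sigma^2 t / 2) = x_0 * exp(mu t) = 4*exp(3*t)/3.
Var(X_t) = E[X_t^2] - (E[X_t])^2 = x_0^2 * exp(2 mu t) * (exp(sigma^2 t) - 1) = 16*(exp(4*t) - 1)*exp(6*t)/9.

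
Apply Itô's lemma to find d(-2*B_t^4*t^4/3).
d(-2*B_t^4*t^4/3) = (B_t^2*t^3*(-8*B_t^2/3 - 4*t)) dt + (-8*B_t^3*t^4/3) dB_t

Itô's formula for f(t, x): d f(t, B_t) = (f_t + (1/2) f_xx) dt + f_x dB_t. Compute partials of f(t, x) = -2*t^4*x^4/3:
  f_t(t,x)  = -8*t^3*x^4/3
  f_x(t,x)  = -8*t^4*x^3/3
  f_xx(t,x) = -8*t^4*x^2
Assemble drift = f_t + (1/2) f_xx = t^3*x^2*(-4*t - 8*x^2/3) and diffusion = f_x = -8*t^4*x^3/3. Substituting x = B_t:
  d(-2*B_t^4*t^4/3) = (B_t^2*t^3*(-8*B_t^2/3 - 4*t)) dt + (-8*B_t^3*t^4/3) dB_t.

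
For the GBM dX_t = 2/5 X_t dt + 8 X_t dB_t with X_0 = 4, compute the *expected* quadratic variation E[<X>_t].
E[<X>_t] = 1280*exp(324*t/5)/81 - 1280/81

<X>_t = int_0^t (8 * X_s)^2 ds. Taking expectation inside the integral: E[<X>_t] = 8^2 * int_0^t E[X_s^2] ds. For GBM, E[X_s^2] = x_0^2 * exp((2 mu + sigma^2) s). Integrating:
  E[<X>_t] = 8^2 * 4^2 * (exp((2*(2/5) + 8^2) t) - 1) / (2*(2/5) + 8^2)
           = 8^2 * 4^2 * (exp((324/5) t) - 1) / (324/5) = 1280*exp(324*t/5)/81 - 1280/81.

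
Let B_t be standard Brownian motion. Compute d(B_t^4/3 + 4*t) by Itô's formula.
d(B_t^4/3 + 4*t) = (2*B_t^2 + 4) dt + (4*B_t^3/3) dB_t

Itô's formula for f(t, x): d f(t, B_t) = (f_t + (1/2) f_xx) dt + f_x dB_t. Compute partials of f(t, x) = 4*t + x^4/3:
  f_t(t,x)  = 4
  f_x(t,x)  = 4*x^3/3
  f_xx(t,x) = 4*x^2
Assemble drift = f_t + (1/2) f_xx = 2*x^2 + 4 and diffusion = f_x = 4*x^3/3. Substituting x = B_t:
  d(B_t^4/3 + 4*t) = (2*B_t^2 + 4) dt + (4*B_t^3/3) dB_t.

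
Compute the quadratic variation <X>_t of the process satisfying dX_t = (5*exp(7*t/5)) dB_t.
<X>_t = 125*exp(14*t/5)/14 - 125/14

For an Itô process dX_t = a(t) dt + b(t) dB_t, the quadratic variation is <X>_t = int_0^t b(s)^2 ds (the drift term does not contribute). Here b(s) = 5*exp(7*s/5), so
  b(s)^2 = 25*exp(14*s/5).
Integrating from 0 to t:
  <X>_t = int_0^t (25*exp(14*s/5)) ds = 125*exp(14*t/5)/14 - 125/14.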